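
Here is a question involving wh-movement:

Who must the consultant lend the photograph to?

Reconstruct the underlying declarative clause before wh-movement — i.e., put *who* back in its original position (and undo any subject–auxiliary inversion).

The consultant must lend the photograph to who.

'who' is the object of the preposition 'to' (recipient of 'lend'). It moves to the left edge, and the trace sits right after 'to':
Who must the consultant lend the photograph to ___?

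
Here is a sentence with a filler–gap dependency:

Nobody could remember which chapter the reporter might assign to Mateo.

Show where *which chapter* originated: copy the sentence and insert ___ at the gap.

In situ: The reporter might assign which chapter to Mateo.
The filler 'which chapter' is interpreted as the direct object of 'assign'. The gap is right after 'assign'.

Nobody could remember which chapter the reporter might assign ___ to Mateo.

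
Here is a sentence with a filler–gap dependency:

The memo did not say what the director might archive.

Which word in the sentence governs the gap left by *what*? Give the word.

archive

Underlying clause: The director might archive what.
'what' is the direct object of 'archive'. Wh-movement fronts it, leaving a gap right after 'archive':
The memo did not say what the director might archive ___.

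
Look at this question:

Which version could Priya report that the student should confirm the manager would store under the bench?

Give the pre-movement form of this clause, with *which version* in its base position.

Priya could report that the student should confirm the manager would store which version under the bench.

The filler 'which version' is interpreted as the direct object of 'store'. Fronting leaves a gap immediately after 'store':
Which version could Priya report that the student should confirm the manager would store ___ under the bench?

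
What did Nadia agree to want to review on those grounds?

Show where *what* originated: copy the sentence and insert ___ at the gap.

What did Nadia agree to want to review ___ on those grounds?

Underlying clause: Nadia did agree to want to review what on those grounds.
The filler 'what' is interpreted as the direct object of 'review'. The gap is right after 'review'.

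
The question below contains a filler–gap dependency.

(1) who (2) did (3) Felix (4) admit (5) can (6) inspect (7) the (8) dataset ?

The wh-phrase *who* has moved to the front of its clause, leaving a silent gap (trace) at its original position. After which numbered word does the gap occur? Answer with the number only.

4

Before movement: Felix did admit who can inspect the dataset.
'who' is the subject of the clause embedded under 'admit'. Wh-movement fronts it, leaving a gap right after 'admit':
Who did Felix admit ___ can inspect the dataset?
'admit' is word 4.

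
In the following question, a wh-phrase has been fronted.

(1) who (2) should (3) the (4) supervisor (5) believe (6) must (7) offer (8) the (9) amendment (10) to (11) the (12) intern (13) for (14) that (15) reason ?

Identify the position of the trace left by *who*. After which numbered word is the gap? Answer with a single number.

5

In situ: The supervisor should believe who must offer the amendment to the intern for that reason.
The filler 'who' is interpreted as the subject of the clause embedded under 'believe'. It moves to the left edge, and the trace sits right after 'believe':
Who should the supervisor believe ___ must offer the amendment to the intern for that reason?
'believe' is word 5.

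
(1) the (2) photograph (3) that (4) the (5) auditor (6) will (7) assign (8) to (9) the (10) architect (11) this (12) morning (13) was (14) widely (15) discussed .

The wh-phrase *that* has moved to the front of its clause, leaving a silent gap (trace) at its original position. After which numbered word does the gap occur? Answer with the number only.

'that' is the direct object of 'assign'. It moves to the left edge, and the trace sits right after 'assign':
The photograph that the auditor will assign ___ to the architect this morning was widely discussed.
'assign' is word 7.

7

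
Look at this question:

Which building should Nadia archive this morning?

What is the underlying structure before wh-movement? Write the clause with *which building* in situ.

'which building' functions as the direct object of 'archive'. Fronting leaves a gap immediately after 'archive':
Which building should Nadia archive ___ this morning?

Nadia should archive which building this morning.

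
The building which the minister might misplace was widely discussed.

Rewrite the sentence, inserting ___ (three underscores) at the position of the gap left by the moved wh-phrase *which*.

The building which the minister might misplace ___ was widely discussed.

The filler 'which' is interpreted as the direct object of 'misplace'. The gap is right after 'misplace'.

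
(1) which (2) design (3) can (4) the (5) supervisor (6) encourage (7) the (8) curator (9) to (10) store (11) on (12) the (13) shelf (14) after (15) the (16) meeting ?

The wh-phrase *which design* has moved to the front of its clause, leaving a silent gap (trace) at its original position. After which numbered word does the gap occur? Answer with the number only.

In situ: The supervisor can encourage the curator to store which design on the shelf after the meeting.
'which design' is the direct object of 'store'. Wh-movement fronts it, leaving a gap right after 'store':
Which design can the supervisor encourage the curator to store ___ on the shelf after the meeting?
'store' is word 10.

10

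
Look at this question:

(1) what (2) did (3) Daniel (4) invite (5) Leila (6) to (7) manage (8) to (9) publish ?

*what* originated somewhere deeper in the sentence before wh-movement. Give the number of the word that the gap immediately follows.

9

Underlying clause: Daniel did invite Leila to manage to publish what.
'what' functions as the direct object of 'publish'. It moves to the left edge, and the trace sits right after 'publish':
What did Daniel invite Leila to manage to publish ___?
'publish' is word 9.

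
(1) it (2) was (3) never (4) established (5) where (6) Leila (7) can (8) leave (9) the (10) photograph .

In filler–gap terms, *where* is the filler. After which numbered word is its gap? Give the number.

In situ: Leila can leave the photograph where.
'where' is the locative complement of 'leave'. It moves to the left edge, and the trace sits right after 'photograph':
It was never established where Leila can leave the photograph ___.
'photograph' is word 10.

10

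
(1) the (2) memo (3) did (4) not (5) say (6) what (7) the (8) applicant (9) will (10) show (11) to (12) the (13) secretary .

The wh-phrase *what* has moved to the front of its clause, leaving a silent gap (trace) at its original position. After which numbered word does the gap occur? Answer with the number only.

In situ: The applicant will show what to the secretary.
'what' functions as the direct object of 'show'. It moves to the left edge, and the trace sits right after 'show':
The memo did not say what the applicant will show ___ to the secretary.
'show' is word 10.

10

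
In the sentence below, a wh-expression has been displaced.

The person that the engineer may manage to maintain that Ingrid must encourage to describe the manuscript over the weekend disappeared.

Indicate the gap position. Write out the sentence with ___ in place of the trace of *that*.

The person that the engineer may manage to maintain that Ingrid must encourage ___ to describe the manuscript over the weekend disappeared.

'that' functions as the direct object of 'encourage'. The gap is right after 'encourage'.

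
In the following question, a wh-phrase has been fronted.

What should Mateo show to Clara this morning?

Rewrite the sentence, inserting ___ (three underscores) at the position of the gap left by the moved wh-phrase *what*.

Before movement: Mateo should show what to Clara this morning.
'what' functions as the direct object of 'show'. The gap is right after 'show'.

What should Mateo show ___ to Clara this morning?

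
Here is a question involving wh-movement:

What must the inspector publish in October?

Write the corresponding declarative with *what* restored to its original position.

The inspector must publish what in October.

The filler 'what' is interpreted as the direct object of 'publish'. It moves to the left edge, and the trace sits right after 'publish':
What must the inspector publish ___ in October?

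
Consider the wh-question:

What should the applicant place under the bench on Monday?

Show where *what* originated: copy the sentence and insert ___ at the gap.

In situ: The applicant should place what under the bench on Monday.
The filler 'what' is interpreted as the direct object of 'place'. The gap is right after 'place'.

What should the applicant place ___ under the bench on Monday?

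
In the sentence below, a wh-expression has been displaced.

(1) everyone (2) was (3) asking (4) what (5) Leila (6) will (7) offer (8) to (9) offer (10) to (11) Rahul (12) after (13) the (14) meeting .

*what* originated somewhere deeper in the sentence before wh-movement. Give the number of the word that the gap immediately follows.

In situ: Leila will offer to offer what to Rahul after the meeting.
The filler 'what' is interpreted as the direct object of 'offer'. Wh-movement fronts it, leaving a gap right after 'offer':
Everyone was asking what Leila will offer to offer ___ to Rahul after the meeting.
'offer' is word 9.

9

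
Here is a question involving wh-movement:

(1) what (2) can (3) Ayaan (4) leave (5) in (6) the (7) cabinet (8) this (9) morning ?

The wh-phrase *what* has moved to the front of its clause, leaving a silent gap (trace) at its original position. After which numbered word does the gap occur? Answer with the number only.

4

Pre-movement form: Ayaan can leave what in the cabinet this morning.
The filler 'what' is interpreted as the direct object of 'leave'. It moves to the left edge, and the trace sits right after 'leave':
What can Ayaan leave ___ in the cabinet this morning?
'leave' is word 4.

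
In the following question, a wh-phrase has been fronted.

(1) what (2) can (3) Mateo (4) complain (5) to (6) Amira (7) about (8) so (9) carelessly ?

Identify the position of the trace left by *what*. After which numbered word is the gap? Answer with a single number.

7

In situ: Mateo can complain to Amira about what so carelessly.
'what' functions as the object of the preposition 'about'. Wh-movement fronts it, leaving a gap right after 'about':
What can Mateo complain to Amira about ___ so carelessly?
'about' is word 7.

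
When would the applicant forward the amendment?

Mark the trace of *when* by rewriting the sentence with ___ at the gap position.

When would the applicant forward the amendment ___?

In situ: The applicant would forward the amendment when.
The filler 'when' is interpreted as the temporal adjunct. The gap is right after 'amendment'.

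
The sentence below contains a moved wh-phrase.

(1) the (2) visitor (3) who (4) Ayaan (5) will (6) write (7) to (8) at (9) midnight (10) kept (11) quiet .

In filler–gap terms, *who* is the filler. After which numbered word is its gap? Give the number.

'who' is the object of the preposition 'to'. It moves to the left edge, and the trace sits right after 'to':
The visitor who Ayaan will write to ___ at midnight kept quiet.
'to' is word 7.

7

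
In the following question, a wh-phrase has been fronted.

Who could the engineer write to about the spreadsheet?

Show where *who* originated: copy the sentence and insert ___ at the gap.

Pre-movement form: The engineer could write to who about the spreadsheet.
The filler 'who' is interpreted as the object of the preposition 'to'. The gap is right after 'to'.

Who could the engineer write to ___ about the spreadsheet?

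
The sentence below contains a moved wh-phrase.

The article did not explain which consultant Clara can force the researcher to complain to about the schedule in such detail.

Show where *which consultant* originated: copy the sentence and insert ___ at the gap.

Before movement: Clara can force the researcher to complain to which consultant about the schedule in such detail.
The filler 'which consultant' is interpreted as the object of the preposition 'to'. The gap is right after 'to'.

The article did not explain which consultant Clara can force the researcher to complain to ___ about the schedule in such detail.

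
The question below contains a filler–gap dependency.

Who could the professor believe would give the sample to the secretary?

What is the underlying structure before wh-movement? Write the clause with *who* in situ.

The professor could believe who would give the sample to the secretary.

'who' is the subject of the clause embedded under 'believe'. Fronting leaves a gap immediately after 'believe':
Who could the professor believe ___ would give the sample to the secretary?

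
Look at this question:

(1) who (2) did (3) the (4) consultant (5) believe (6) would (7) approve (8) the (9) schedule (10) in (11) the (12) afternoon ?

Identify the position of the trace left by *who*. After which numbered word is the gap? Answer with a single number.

5

Before movement: The consultant did believe who would approve the schedule in the afternoon.
The filler 'who' is interpreted as the subject of the clause embedded under 'believe'. It moves to the left edge, and the trace sits right after 'believe':
Who did the consultant believe ___ would approve the schedule in the afternoon?
'believe' is word 5.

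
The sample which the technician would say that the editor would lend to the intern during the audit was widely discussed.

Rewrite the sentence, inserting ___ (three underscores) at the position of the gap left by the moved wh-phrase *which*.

The sample which the technician would say that the editor would lend ___ to the intern during the audit was widely discussed.

The filler 'which' is interpreted as the direct object of 'lend'. The gap is right after 'lend'.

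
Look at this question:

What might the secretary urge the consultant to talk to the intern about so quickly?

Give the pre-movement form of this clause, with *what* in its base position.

'what' functions as the object of the preposition 'about'. Wh-movement fronts it, leaving a gap right after 'about':
What might the secretary urge the consultant to talk to the intern about ___ so quickly?

The secretary might urge the consultant to talk to the intern about what so quickly.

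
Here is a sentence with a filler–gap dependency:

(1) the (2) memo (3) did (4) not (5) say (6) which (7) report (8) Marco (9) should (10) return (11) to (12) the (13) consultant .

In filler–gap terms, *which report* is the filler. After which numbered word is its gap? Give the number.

10

Before movement: Marco should return which report to the consultant.
'which report' is the direct object of 'return'. It moves to the left edge, and the trace sits right after 'return':
The memo did not say which report Marco should return ___ to the consultant.
'return' is word 10.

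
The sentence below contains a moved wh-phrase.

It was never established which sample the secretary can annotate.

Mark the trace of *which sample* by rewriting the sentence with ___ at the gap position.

Before movement: The secretary can annotate which sample.
'which sample' is the direct object of 'annotate'. The gap is right after 'annotate'.

It was never established which sample the secretary can annotate ___.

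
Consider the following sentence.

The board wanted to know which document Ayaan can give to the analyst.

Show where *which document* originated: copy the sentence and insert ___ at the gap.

Before movement: Ayaan can give which document to the analyst.
'which document' is the direct object of 'give'. The gap is right after 'give'.

The board wanted to know which document Ayaan can give ___ to the analyst.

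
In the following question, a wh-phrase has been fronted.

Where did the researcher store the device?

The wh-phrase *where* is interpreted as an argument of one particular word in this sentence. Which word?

store

Before movement: The researcher did store the device where.
'where' is the locative complement of 'store'. It moves to the left edge, and the trace sits right after 'device':
Where did the researcher store the device ___?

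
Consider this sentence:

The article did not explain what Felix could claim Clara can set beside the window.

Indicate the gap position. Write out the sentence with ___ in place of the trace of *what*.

In situ: Felix could claim Clara can set what beside the window.
'what' functions as the direct object of 'set'. The gap is right after 'set'.

The article did not explain what Felix could claim Clara can set ___ beside the window.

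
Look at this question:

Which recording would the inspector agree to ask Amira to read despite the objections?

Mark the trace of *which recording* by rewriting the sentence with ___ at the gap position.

Which recording would the inspector agree to ask Amira to read ___ despite the objections?

Before movement: The inspector would agree to ask Amira to read which recording despite the objections.
The filler 'which recording' is interpreted as the direct object of 'read'. The gap is right after 'read'.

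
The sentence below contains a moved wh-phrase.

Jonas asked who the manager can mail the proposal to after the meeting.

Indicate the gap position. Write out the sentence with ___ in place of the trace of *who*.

Jonas asked who the manager can mail the proposal to ___ after the meeting.

In situ: The manager can mail the proposal to who after the meeting.
'who' is the object of the preposition 'to' (recipient of 'mail'). The gap is right after 'to'.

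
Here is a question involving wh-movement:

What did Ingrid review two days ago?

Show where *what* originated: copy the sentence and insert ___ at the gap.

In situ: Ingrid did review what two days ago.
'what' functions as the direct object of 'review'. The gap is right after 'review'.

What did Ingrid review ___ two days ago?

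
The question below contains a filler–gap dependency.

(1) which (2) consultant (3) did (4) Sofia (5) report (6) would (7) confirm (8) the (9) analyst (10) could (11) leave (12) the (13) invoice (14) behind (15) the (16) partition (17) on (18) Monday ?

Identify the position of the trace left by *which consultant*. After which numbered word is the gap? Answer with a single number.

5

Underlying clause: Sofia did report which consultant would confirm the analyst could leave the invoice behind the partition on Monday.
The filler 'which consultant' is interpreted as the subject of the clause embedded under 'report'. It moves to the left edge, and the trace sits right after 'report':
Which consultant did Sofia report ___ would confirm the analyst could leave the invoice behind the partition on Monday?
'report' is word 5.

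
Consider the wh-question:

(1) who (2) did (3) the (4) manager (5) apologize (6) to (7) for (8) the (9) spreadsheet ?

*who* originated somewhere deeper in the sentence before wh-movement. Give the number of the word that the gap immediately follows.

6

Underlying clause: The manager did apologize to who for the spreadsheet.
'who' is the object of the preposition 'to'. It moves to the left edge, and the trace sits right after 'to':
Who did the manager apologize to ___ for the spreadsheet?
'to' is word 6.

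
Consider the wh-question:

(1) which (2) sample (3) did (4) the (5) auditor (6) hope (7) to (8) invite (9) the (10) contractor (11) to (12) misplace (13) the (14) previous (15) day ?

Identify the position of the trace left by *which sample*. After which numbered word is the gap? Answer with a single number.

Pre-movement form: The auditor did hope to invite the contractor to misplace which sample the previous day.
'which sample' is the direct object of 'misplace'. It moves to the left edge, and the trace sits right after 'misplace':
Which sample did the auditor hope to invite the contractor to misplace ___ the previous day?
'misplace' is word 12.

12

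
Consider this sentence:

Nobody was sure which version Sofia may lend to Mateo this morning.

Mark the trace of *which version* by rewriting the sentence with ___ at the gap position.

Pre-movement form: Sofia may lend which version to Mateo this morning.
'which version' functions as the direct object of 'lend'. The gap is right after 'lend'.

Nobody was sure which version Sofia may lend ___ to Mateo this morning.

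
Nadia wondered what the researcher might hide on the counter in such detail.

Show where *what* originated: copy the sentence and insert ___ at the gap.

Before movement: The researcher might hide what on the counter in such detail.
The filler 'what' is interpreted as the direct object of 'hide'. The gap is right after 'hide'.

Nadia wondered what the researcher might hide ___ on the counter in such detail.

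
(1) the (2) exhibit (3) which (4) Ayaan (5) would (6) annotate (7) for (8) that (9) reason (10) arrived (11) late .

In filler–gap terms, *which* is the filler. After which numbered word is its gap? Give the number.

'which' is the direct object of 'annotate'. Wh-movement fronts it, leaving a gap right after 'annotate':
The exhibit which Ayaan would annotate ___ for that reason arrived late.
'annotate' is word 6.

6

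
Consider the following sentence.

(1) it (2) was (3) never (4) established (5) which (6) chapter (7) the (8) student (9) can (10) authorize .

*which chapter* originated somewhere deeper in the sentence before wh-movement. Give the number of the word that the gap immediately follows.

Underlying clause: The student can authorize which chapter.
The filler 'which chapter' is interpreted as the direct object of 'authorize'. It moves to the left edge, and the trace sits right after 'authorize':
It was never established which chapter the student can authorize ___.
'authorize' is word 10.

10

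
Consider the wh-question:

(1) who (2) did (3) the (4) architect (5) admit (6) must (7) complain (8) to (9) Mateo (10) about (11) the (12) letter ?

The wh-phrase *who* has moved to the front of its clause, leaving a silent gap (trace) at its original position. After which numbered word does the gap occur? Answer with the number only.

Pre-movement form: The architect did admit who must complain to Mateo about the letter.
'who' functions as the subject of the clause embedded under 'admit'. Fronting leaves a gap immediately after 'admit':
Who did the architect admit ___ must complain to Mateo about the letter?
'admit' is word 5.

5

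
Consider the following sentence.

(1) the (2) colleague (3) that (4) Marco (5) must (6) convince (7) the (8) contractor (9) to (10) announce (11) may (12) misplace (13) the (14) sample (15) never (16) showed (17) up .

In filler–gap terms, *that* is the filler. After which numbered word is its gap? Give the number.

10

'that' is the subject of the clause embedded under 'announce'. Wh-movement fronts it, leaving a gap right after 'announce':
The colleague that Marco must convince the contractor to announce ___ may misplace the sample never showed up.
'announce' is word 10.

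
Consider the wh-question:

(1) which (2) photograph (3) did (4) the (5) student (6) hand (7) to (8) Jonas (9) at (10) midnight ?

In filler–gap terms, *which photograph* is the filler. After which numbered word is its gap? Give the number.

Underlying clause: The student did hand which photograph to Jonas at midnight.
'which photograph' functions as the direct object of 'hand'. Wh-movement fronts it, leaving a gap right after 'hand':
Which photograph did the student hand ___ to Jonas at midnight?
'hand' is word 6.

6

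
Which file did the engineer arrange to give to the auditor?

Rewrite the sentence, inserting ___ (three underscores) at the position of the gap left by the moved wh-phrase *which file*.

Which file did the engineer arrange to give ___ to the auditor?

Underlying clause: The engineer did arrange to give which file to the auditor.
The filler 'which file' is interpreted as the direct object of 'give'. The gap is right after 'give'.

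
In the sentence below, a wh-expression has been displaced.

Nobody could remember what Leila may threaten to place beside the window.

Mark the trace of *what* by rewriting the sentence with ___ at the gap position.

Underlying clause: Leila may threaten to place what beside the window.
'what' is the direct object of 'place'. The gap is right after 'place'.

Nobody could remember what Leila may threaten to place ___ beside the window.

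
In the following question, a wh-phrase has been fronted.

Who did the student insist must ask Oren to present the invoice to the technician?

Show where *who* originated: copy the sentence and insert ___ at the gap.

In situ: The student did insist who must ask Oren to present the invoice to the technician.
'who' is the subject of the clause embedded under 'insist'. The gap is right after 'insist'.

Who did the student insist ___ must ask Oren to present the invoice to the technician?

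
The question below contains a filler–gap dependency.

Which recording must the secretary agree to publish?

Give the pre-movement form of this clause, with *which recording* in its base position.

The filler 'which recording' is interpreted as the direct object of 'publish'. Wh-movement fronts it, leaving a gap right after 'publish':
Which recording must the secretary agree to publish ___?

The secretary must agree to publish which recording.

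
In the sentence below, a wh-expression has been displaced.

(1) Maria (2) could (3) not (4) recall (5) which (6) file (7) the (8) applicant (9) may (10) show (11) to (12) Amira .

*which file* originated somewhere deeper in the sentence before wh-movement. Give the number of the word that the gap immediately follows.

10

In situ: The applicant may show which file to Amira.
'which file' functions as the direct object of 'show'. Fronting leaves a gap immediately after 'show':
Maria could not recall which file the applicant may show ___ to Amira.
'show' is word 10.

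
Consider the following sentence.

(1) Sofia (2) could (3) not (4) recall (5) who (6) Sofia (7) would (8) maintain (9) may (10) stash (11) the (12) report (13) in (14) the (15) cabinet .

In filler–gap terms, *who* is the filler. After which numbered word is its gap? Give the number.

8

Before movement: Sofia would maintain who may stash the report in the cabinet.
'who' functions as the subject of the clause embedded under 'maintain'. Wh-movement fronts it, leaving a gap right after 'maintain':
Sofia could not recall who Sofia would maintain ___ may stash the report in the cabinet.
'maintain' is word 8.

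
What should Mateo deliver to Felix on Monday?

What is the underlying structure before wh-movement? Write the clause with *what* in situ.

Mateo should deliver what to Felix on Monday.

'what' functions as the direct object of 'deliver'. It moves to the left edge, and the trace sits right after 'deliver':
What should Mateo deliver ___ to Felix on Monday?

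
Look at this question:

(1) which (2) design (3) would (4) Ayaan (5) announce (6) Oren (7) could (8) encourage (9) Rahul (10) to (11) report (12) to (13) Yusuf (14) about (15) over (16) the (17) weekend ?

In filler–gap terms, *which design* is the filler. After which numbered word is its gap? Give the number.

14

In situ: Ayaan would announce Oren could encourage Rahul to report to Yusuf about which design over the weekend.
'which design' is the object of the preposition 'about'. It moves to the left edge, and the trace sits right after 'about':
Which design would Ayaan announce Oren could encourage Rahul to report to Yusuf about ___ over the weekend?
'about' is word 14.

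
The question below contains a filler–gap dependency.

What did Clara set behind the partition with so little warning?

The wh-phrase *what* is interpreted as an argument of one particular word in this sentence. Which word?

set

Pre-movement form: Clara did set what behind the partition with so little warning.
The filler 'what' is interpreted as the direct object of 'set'. It moves to the left edge, and the trace sits right after 'set':
What did Clara set ___ behind the partition with so little warning?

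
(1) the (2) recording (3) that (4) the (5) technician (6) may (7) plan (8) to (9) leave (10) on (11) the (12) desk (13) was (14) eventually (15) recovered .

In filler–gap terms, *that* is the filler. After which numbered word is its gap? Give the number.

'that' functions as the direct object of 'leave'. Fronting leaves a gap immediately after 'leave':
The recording that the technician may plan to leave ___ on the desk was eventually recovered.
'leave' is word 9.

9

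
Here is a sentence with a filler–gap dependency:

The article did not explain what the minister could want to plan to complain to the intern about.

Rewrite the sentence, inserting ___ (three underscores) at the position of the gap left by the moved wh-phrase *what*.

The article did not explain what the minister could want to plan to complain to the intern about ___.

In situ: The minister could want to plan to complain to the intern about what.
The filler 'what' is interpreted as the object of the preposition 'about'. The gap is right after 'about'.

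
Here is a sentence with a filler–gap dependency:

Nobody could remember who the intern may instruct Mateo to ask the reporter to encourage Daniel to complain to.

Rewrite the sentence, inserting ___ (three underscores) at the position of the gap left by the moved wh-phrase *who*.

Before movement: The intern may instruct Mateo to ask the reporter to encourage Daniel to complain to who.
'who' functions as the object of the preposition 'to'. The gap is right after 'to'.

Nobody could remember who the intern may instruct Mateo to ask the reporter to encourage Daniel to complain to ___.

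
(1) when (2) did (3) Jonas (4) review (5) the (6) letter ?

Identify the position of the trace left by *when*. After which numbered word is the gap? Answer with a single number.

6

In situ: Jonas did review the letter when.
The filler 'when' is interpreted as the temporal adjunct. Wh-movement fronts it, leaving a gap right after 'letter':
When did Jonas review the letter ___?
'letter' is word 6.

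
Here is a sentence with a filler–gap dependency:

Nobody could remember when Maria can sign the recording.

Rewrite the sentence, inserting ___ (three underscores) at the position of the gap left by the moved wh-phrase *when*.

In situ: Maria can sign the recording when.
'when' is the temporal adjunct. The gap is right after 'recording'.

Nobody could remember when Maria can sign the recording ___.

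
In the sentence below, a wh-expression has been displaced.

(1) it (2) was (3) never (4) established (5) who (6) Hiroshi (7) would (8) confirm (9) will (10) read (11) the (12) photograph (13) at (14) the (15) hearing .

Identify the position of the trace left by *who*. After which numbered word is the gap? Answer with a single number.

Before movement: Hiroshi would confirm who will read the photograph at the hearing.
'who' functions as the subject of the clause embedded under 'confirm'. Wh-movement fronts it, leaving a gap right after 'confirm':
It was never established who Hiroshi would confirm ___ will read the photograph at the hearing.
'confirm' is word 8.

8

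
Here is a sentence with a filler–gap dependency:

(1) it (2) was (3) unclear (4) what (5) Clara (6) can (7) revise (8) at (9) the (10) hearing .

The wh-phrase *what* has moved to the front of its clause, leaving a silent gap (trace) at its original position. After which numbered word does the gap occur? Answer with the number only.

7

Pre-movement form: Clara can revise what at the hearing.
'what' functions as the direct object of 'revise'. Fronting leaves a gap immediately after 'revise':
It was unclear what Clara can revise ___ at the hearing.
'revise' is word 7.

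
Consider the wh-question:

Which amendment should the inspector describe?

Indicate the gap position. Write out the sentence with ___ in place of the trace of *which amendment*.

In situ: The inspector should describe which amendment.
'which amendment' functions as the direct object of 'describe'. The gap is right after 'describe'.

Which amendment should the inspector describe ___?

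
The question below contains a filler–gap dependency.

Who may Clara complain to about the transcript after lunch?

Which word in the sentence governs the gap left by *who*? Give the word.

In situ: Clara may complain to who about the transcript after lunch.
The filler 'who' is interpreted as the object of the preposition 'to'. Wh-movement fronts it, leaving a gap right after 'to':
Who may Clara complain to ___ about the transcript after lunch?

to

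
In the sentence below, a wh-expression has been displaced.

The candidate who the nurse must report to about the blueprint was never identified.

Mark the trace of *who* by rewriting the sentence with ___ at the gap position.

The filler 'who' is interpreted as the object of the preposition 'to'. The gap is right after 'to'.

The candidate who the nurse must report to ___ about the blueprint was never identified.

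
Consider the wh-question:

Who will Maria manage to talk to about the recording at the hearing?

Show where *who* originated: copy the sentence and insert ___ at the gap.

Who will Maria manage to talk to ___ about the recording at the hearing?

In situ: Maria will manage to talk to who about the recording at the hearing.
'who' functions as the object of the preposition 'to'. The gap is right after 'to'.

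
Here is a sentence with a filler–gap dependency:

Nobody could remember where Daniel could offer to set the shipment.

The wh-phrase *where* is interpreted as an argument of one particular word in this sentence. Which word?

Before movement: Daniel could offer to set the shipment where.
'where' is the locative complement of 'set'. Fronting leaves a gap immediately after 'shipment':
Nobody could remember where Daniel could offer to set the shipment ___.

set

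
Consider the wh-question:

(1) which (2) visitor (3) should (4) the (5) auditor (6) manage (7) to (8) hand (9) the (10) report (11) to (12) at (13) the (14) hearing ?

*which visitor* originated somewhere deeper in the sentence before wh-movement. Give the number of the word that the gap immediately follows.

11

Pre-movement form: The auditor should manage to hand the report to which visitor at the hearing.
The filler 'which visitor' is interpreted as the object of the preposition 'to' (recipient of 'hand'). Fronting leaves a gap immediately after 'to':
Which visitor should the auditor manage to hand the report to ___ at the hearing?
'to' is word 11.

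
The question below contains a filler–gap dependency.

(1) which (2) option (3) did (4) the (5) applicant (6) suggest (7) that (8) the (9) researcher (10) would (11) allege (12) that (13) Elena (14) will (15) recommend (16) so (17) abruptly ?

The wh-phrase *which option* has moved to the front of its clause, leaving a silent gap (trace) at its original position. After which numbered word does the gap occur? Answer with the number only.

In situ: The applicant did suggest that the researcher would allege that Elena will recommend which option so abruptly.
'which option' functions as the direct object of 'recommend'. Wh-movement fronts it, leaving a gap right after 'recommend':
Which option did the applicant suggest that the researcher would allege that Elena will recommend ___ so abruptly?
'recommend' is word 15.

15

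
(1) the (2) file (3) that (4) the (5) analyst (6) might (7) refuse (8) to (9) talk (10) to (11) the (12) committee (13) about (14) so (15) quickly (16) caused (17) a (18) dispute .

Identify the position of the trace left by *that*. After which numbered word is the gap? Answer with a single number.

13

'that' is the object of the preposition 'about'. Fronting leaves a gap immediately after 'about':
The file that the analyst might refuse to talk to the committee about ___ so quickly caused a dispute.
'about' is word 13.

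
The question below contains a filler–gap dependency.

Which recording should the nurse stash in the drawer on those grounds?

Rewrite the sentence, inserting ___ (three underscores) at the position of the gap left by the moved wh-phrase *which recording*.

Pre-movement form: The nurse should stash which recording in the drawer on those grounds.
The filler 'which recording' is interpreted as the direct object of 'stash'. The gap is right after 'stash'.

Which recording should the nurse stash ___ in the drawer on those grounds?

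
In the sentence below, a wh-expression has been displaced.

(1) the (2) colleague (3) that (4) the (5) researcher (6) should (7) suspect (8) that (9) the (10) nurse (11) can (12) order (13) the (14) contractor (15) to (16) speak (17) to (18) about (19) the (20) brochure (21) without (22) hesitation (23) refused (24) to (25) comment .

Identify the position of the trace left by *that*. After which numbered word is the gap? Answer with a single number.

17

'that' is the object of the preposition 'to'. Fronting leaves a gap immediately after 'to':
The colleague that the researcher should suspect that the nurse can order the contractor to speak to ___ about the brochure without hesitation refused to comment.
'to' is word 17.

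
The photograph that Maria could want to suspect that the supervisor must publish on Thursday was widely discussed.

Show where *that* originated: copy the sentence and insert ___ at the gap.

'that' functions as the direct object of 'publish'. The gap is right after 'publish'.

The photograph that Maria could want to suspect that the supervisor must publish ___ on Thursday was widely discussed.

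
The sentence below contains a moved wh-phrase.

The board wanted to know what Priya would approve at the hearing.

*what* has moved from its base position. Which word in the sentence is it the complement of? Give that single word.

approve

Pre-movement form: Priya would approve what at the hearing.
The filler 'what' is interpreted as the direct object of 'approve'. Wh-movement fronts it, leaving a gap right after 'approve':
The board wanted to know what Priya would approve ___ at the hearing.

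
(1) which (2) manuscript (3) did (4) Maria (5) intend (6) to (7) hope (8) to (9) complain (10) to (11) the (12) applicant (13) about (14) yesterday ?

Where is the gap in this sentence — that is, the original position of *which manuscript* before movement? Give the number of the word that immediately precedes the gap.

13

Before movement: Maria did intend to hope to complain to the applicant about which manuscript yesterday.
'which manuscript' functions as the object of the preposition 'about'. It moves to the left edge, and the trace sits right after 'about':
Which manuscript did Maria intend to hope to complain to the applicant about ___ yesterday?
'about' is word 13.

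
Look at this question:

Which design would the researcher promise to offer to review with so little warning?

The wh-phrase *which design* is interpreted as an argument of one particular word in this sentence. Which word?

Underlying clause: The researcher would promise to offer to review which design with so little warning.
The filler 'which design' is interpreted as the direct object of 'review'. Wh-movement fronts it, leaving a gap right after 'review':
Which design would the researcher promise to offer to review ___ with so little warning?

review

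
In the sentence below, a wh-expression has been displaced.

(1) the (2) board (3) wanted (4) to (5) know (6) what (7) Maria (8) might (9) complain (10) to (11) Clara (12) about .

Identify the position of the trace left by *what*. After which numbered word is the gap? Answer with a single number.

12

Pre-movement form: Maria might complain to Clara about what.
The filler 'what' is interpreted as the object of the preposition 'about'. It moves to the left edge, and the trace sits right after 'about':
The board wanted to know what Maria might complain to Clara about ___.
'about' is word 12.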